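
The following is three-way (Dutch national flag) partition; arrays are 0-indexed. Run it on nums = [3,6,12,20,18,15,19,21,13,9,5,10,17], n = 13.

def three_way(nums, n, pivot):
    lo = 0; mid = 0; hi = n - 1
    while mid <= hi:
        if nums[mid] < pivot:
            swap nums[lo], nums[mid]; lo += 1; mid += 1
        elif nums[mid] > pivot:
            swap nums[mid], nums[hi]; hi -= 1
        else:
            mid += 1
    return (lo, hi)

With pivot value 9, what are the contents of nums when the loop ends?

[3,6,5,9,15,19,21,13,18,20,10,17,12]

pivot = 9; lo=0, mid=0, hi=12
nums[mid]=3<9: swap nums[0],nums[0]; lo=1,mid=1 → [3,6,12,20,18,15,19,21,13,9,5,10,17]
nums[mid]=6<9: swap nums[1],nums[1]; lo=2,mid=2 → [3,6,12,20,18,15,19,21,13,9,5,10,17]
nums[mid]=12>9: swap nums[2],nums[12]; hi=11 → [3,6,17,20,18,15,19,21,13,9,5,10,12]
nums[mid]=17>9: swap nums[2],nums[11]; hi=10 → [3,6,10,20,18,15,19,21,13,9,5,17,12]
nums[mid]=10>9: swap nums[2],nums[10]; hi=9 → [3,6,5,20,18,15,19,21,13,9,10,17,12]
nums[mid]=5<9: swap nums[2],nums[2]; lo=3,mid=3 → [3,6,5,20,18,15,19,21,13,9,10,17,12]
nums[mid]=20>9: swap nums[3],nums[9]; hi=8 → [3,6,5,9,18,15,19,21,13,20,10,17,12]
nums[mid]=9=9: mid=4
nums[mid]=18>9: swap nums[4],nums[8]; hi=7 → [3,6,5,9,13,15,19,21,18,20,10,17,12]
nums[mid]=13>9: swap nums[4],nums[7]; hi=6 → [3,6,5,9,21,15,19,13,18,20,10,17,12]
nums[mid]=21>9: swap nums[4],nums[6]; hi=5 → [3,6,5,9,19,15,21,13,18,20,10,17,12]
nums[mid]=19>9: swap nums[4],nums[5]; hi=4 → [3,6,5,9,15,19,21,13,18,20,10,17,12]
nums[mid]=15>9: swap nums[4],nums[4]; hi=3 → [3,6,5,9,15,19,21,13,18,20,10,17,12]
end: lo=3, hi=3; nums = [3,6,5,9,15,19,21,13,18,20,10,17,12]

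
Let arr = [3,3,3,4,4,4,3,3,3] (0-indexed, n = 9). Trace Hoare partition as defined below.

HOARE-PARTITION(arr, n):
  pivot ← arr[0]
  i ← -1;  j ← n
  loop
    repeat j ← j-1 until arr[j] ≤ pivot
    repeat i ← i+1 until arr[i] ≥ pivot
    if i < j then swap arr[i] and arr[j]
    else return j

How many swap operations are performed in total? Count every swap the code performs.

pivot=3
j stops at 8 (3), i stops at 0 (3); swap ⇒ [3,3,3,4,4,4,3,3,3]
j stops at 7 (3), i stops at 1 (3); swap ⇒ [3,3,3,4,4,4,3,3,3]
j stops at 6 (3), i stops at 2 (3); swap ⇒ [3,3,3,4,4,4,3,3,3]
j stops at 2, i stops at 3; i≥j ⇒ return 2. arr=[3,3,3,4,4,4,3,3,3]

3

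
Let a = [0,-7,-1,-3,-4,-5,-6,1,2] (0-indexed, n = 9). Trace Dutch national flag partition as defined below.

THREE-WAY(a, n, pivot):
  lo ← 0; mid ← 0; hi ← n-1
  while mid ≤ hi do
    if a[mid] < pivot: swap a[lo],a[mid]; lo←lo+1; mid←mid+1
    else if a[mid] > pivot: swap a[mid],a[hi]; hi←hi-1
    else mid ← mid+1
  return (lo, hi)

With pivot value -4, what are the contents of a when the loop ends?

[-6,-7,-5,-4,-3,-1,1,2,0]

pivot = -4; lo=0, mid=0, hi=8
a[mid]=0>-4: swap a[0],a[8]; hi=7 → [2,-7,-1,-3,-4,-5,-6,1,0]
a[mid]=2>-4: swap a[0],a[7]; hi=6 → [1,-7,-1,-3,-4,-5,-6,2,0]
a[mid]=1>-4: swap a[0],a[6]; hi=5 → [-6,-7,-1,-3,-4,-5,1,2,0]
a[mid]=-6<-4: swap a[0],a[0]; lo=1,mid=1 → [-6,-7,-1,-3,-4,-5,1,2,0]
a[mid]=-7<-4: swap a[1],a[1]; lo=2,mid=2 → [-6,-7,-1,-3,-4,-5,1,2,0]
a[mid]=-1>-4: swap a[2],a[5]; hi=4 → [-6,-7,-5,-3,-4,-1,1,2,0]
a[mid]=-5<-4: swap a[2],a[2]; lo=3,mid=3 → [-6,-7,-5,-3,-4,-1,1,2,0]
a[mid]=-3>-4: swap a[3],a[4]; hi=3 → [-6,-7,-5,-4,-3,-1,1,2,0]
a[mid]=-4=-4: mid=4
end: lo=3, hi=3; a = [-6,-7,-5,-4,-3,-1,1,2,0]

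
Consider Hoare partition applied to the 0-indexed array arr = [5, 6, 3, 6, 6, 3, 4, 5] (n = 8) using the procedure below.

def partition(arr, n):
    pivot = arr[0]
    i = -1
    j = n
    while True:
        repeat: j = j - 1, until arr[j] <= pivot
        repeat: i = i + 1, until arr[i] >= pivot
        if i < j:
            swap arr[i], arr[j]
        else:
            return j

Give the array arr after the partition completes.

[5, 4, 3, 3, 6, 6, 6, 5]

pivot=5
j stops at 7 (5), i stops at 0 (5); swap ⇒ [5, 6, 3, 6, 6, 3, 4, 5]
j stops at 6 (4), i stops at 1 (6); swap ⇒ [5, 4, 3, 6, 6, 3, 6, 5]
j stops at 5 (3), i stops at 3 (6); swap ⇒ [5, 4, 3, 3, 6, 6, 6, 5]
j stops at 3, i stops at 4; i≥j ⇒ return 3. arr=[5, 4, 3, 3, 6, 6, 6, 5]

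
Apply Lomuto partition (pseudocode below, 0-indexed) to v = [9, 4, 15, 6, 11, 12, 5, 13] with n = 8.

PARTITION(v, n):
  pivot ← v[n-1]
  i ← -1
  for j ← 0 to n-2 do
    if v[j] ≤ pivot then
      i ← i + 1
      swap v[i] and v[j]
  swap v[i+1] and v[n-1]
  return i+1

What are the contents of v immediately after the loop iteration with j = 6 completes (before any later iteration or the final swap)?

[9, 4, 6, 11, 12, 5, 15, 13]

pivot=13, i=-1
j=0: 9≤13, i=0, swap(0,0) ⇒ [9, 4, 15, 6, 11, 12, 5, 13]
j=1: 4≤13, i=1, swap(1,1) ⇒ [9, 4, 15, 6, 11, 12, 5, 13]
j=2: 15>13, skip
j=3: 6≤13, i=2, swap(2,3) ⇒ [9, 4, 6, 15, 11, 12, 5, 13]
j=4: 11≤13, i=3, swap(3,4) ⇒ [9, 4, 6, 11, 15, 12, 5, 13]
j=5: 12≤13, i=4, swap(4,5) ⇒ [9, 4, 6, 11, 12, 15, 5, 13]
j=6: 5≤13, i=5, swap(5,6) ⇒ [9, 4, 6, 11, 12, 5, 15, 13]
(after j=6) v = [9, 4, 6, 11, 12, 5, 15, 13]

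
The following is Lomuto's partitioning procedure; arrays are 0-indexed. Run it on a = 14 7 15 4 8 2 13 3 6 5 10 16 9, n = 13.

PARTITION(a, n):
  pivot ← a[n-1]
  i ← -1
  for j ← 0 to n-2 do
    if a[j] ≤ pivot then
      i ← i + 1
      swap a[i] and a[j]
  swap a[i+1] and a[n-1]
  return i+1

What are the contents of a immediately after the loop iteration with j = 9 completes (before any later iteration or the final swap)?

7 4 8 2 3 6 5 15 14 13 10 16 9

pivot=9, i=-1
j=0: 14>9, skip
j=1: 7≤9, i=0, swap(0,1) ⇒ 7 14 15 4 8 2 13 3 6 5 10 16 9
j=2: 15>9, skip
j=3: 4≤9, i=1, swap(1,3) ⇒ 7 4 15 14 8 2 13 3 6 5 10 16 9
j=4: 8≤9, i=2, swap(2,4) ⇒ 7 4 8 14 15 2 13 3 6 5 10 16 9
j=5: 2≤9, i=3, swap(3,5) ⇒ 7 4 8 2 15 14 13 3 6 5 10 16 9
j=6: 13>9, skip
j=7: 3≤9, i=4, swap(4,7) ⇒ 7 4 8 2 3 14 13 15 6 5 10 16 9
j=8: 6≤9, i=5, swap(5,8) ⇒ 7 4 8 2 3 6 13 15 14 5 10 16 9
j=9: 5≤9, i=6, swap(6,9) ⇒ 7 4 8 2 3 6 5 15 14 13 10 16 9
(after j=9) a = 7 4 8 2 3 6 5 15 14 13 10 16 9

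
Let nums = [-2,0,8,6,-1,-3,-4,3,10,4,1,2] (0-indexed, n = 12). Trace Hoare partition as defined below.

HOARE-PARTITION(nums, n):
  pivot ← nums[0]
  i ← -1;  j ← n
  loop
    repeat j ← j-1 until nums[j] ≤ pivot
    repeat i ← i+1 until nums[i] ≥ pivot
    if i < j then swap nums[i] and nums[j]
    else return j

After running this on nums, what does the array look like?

pivot=-2
j stops at 6 (-4), i stops at 0 (-2); swap ⇒ [-4,0,8,6,-1,-3,-2,3,10,4,1,2]
j stops at 5 (-3), i stops at 1 (0); swap ⇒ [-4,-3,8,6,-1,0,-2,3,10,4,1,2]
j stops at 1, i stops at 2; i≥j ⇒ return 1. nums=[-4,-3,8,6,-1,0,-2,3,10,4,1,2]

[-4,-3,8,6,-1,0,-2,3,10,4,1,2]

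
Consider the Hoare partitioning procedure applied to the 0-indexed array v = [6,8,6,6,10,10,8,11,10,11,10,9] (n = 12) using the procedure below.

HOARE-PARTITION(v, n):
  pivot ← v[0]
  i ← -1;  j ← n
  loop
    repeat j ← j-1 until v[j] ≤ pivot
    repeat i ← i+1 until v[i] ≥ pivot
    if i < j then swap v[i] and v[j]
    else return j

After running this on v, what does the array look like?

pivot = v[0] = 6; i = -1, j = 12
j→3 (v[3]=6≤6), i→0 (v[0]=6≥6); i<j, swap → [6,8,6,6,10,10,8,11,10,11,10,9]
j→2 (v[2]=6≤6), i→1 (v[1]=8≥6); i<j, swap → [6,6,8,6,10,10,8,11,10,11,10,9]
j→1, i→2; i≥j, return j=1. v = [6,6,8,6,10,10,8,11,10,11,10,9]

[6,6,8,6,10,10,8,11,10,11,10,9]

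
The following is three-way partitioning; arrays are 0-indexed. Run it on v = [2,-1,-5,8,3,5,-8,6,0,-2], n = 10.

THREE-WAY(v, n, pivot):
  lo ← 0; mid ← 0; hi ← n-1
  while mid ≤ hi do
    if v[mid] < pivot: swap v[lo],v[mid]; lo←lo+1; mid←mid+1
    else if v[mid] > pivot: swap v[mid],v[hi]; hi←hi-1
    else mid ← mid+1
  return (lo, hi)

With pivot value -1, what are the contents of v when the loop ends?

[-2,-5,-8,-1,5,3,6,0,8,2]

lo=0 mid=0 hi=9
2>-1: swap(0,9), hi=8 ⇒ [-2,-1,-5,8,3,5,-8,6,0,2]
-2<-1: swap(0,0), lo=1 mid=1 ⇒ [-2,-1,-5,8,3,5,-8,6,0,2]
-1=-1: mid=2
-5<-1: swap(1,2), lo=2 mid=3 ⇒ [-2,-5,-1,8,3,5,-8,6,0,2]
8>-1: swap(3,8), hi=7 ⇒ [-2,-5,-1,0,3,5,-8,6,8,2]
0>-1: swap(3,7), hi=6 ⇒ [-2,-5,-1,6,3,5,-8,0,8,2]
6>-1: swap(3,6), hi=5 ⇒ [-2,-5,-1,-8,3,5,6,0,8,2]
-8<-1: swap(2,3), lo=3 mid=4 ⇒ [-2,-5,-8,-1,3,5,6,0,8,2]
3>-1: swap(4,5), hi=4 ⇒ [-2,-5,-8,-1,5,3,6,0,8,2]
5>-1: swap(4,4), hi=3 ⇒ [-2,-5,-8,-1,5,3,6,0,8,2]
done. lo=3 hi=3; v=[-2,-5,-8,-1,5,3,6,0,8,2]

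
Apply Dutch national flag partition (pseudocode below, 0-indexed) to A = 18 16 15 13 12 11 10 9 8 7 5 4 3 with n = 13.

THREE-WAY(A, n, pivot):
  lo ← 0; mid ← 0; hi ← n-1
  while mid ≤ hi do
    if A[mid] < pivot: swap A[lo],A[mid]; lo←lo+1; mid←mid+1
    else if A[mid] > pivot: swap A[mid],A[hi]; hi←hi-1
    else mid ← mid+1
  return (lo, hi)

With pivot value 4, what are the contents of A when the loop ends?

pivot = 4; lo=0, mid=0, hi=12
A[mid]=18>4: swap A[0],A[12]; hi=11 → 3 16 15 13 12 11 10 9 8 7 5 4 18
A[mid]=3<4: swap A[0],A[0]; lo=1,mid=1 → 3 16 15 13 12 11 10 9 8 7 5 4 18
A[mid]=16>4: swap A[1],A[11]; hi=10 → 3 4 15 13 12 11 10 9 8 7 5 16 18
A[mid]=4=4: mid=2
A[mid]=15>4: swap A[2],A[10]; hi=9 → 3 4 5 13 12 11 10 9 8 7 15 16 18
A[mid]=5>4: swap A[2],A[9]; hi=8 → 3 4 7 13 12 11 10 9 8 5 15 16 18
A[mid]=7>4: swap A[2],A[8]; hi=7 → 3 4 8 13 12 11 10 9 7 5 15 16 18
A[mid]=8>4: swap A[2],A[7]; hi=6 → 3 4 9 13 12 11 10 8 7 5 15 16 18
A[mid]=9>4: swap A[2],A[6]; hi=5 → 3 4 10 13 12 11 9 8 7 5 15 16 18
A[mid]=10>4: swap A[2],A[5]; hi=4 → 3 4 11 13 12 10 9 8 7 5 15 16 18
A[mid]=11>4: swap A[2],A[4]; hi=3 → 3 4 12 13 11 10 9 8 7 5 15 16 18
A[mid]=12>4: swap A[2],A[3]; hi=2 → 3 4 13 12 11 10 9 8 7 5 15 16 18
A[mid]=13>4: swap A[2],A[2]; hi=1 → 3 4 13 12 11 10 9 8 7 5 15 16 18
end: lo=1, hi=1; A = 3 4 13 12 11 10 9 8 7 5 15 16 18

3 4 13 12 11 10 9 8 7 5 15 16 18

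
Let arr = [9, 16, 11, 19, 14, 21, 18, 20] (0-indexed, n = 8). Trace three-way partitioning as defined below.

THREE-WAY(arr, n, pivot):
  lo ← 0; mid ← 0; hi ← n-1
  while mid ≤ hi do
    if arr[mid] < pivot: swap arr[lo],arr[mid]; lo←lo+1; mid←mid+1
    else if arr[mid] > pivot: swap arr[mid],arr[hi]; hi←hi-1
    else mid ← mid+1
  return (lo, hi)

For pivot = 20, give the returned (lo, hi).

(6, 6)

pivot = 20; lo=0, mid=0, hi=7
arr[mid]=9<20: swap arr[0],arr[0]; lo=1,mid=1 → [9, 16, 11, 19, 14, 21, 18, 20]
arr[mid]=16<20: swap arr[1],arr[1]; lo=2,mid=2 → [9, 16, 11, 19, 14, 21, 18, 20]
arr[mid]=11<20: swap arr[2],arr[2]; lo=3,mid=3 → [9, 16, 11, 19, 14, 21, 18, 20]
arr[mid]=19<20: swap arr[3],arr[3]; lo=4,mid=4 → [9, 16, 11, 19, 14, 21, 18, 20]
arr[mid]=14<20: swap arr[4],arr[4]; lo=5,mid=5 → [9, 16, 11, 19, 14, 21, 18, 20]
arr[mid]=21>20: swap arr[5],arr[7]; hi=6 → [9, 16, 11, 19, 14, 20, 18, 21]
arr[mid]=20=20: mid=6
arr[mid]=18<20: swap arr[5],arr[6]; lo=6,mid=7 → [9, 16, 11, 19, 14, 18, 20, 21]
end: lo=6, hi=6; arr = [9, 16, 11, 19, 14, 18, 20, 21]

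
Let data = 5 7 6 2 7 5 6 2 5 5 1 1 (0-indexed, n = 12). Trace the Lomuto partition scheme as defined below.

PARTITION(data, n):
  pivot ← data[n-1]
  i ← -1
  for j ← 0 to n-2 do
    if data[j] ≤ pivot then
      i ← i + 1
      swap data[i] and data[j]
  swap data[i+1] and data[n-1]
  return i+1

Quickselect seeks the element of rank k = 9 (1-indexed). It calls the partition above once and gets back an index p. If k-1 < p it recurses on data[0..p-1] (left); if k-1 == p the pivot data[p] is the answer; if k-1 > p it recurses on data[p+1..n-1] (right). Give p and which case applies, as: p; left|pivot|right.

pivot=1, i=-1
j=0: 5>1, skip
j=1: 7>1, skip
j=2: 6>1, skip
j=3: 2>1, skip
j=4: 7>1, skip
j=5: 5>1, skip
j=6: 6>1, skip
j=7: 2>1, skip
j=8: 5>1, skip
j=9: 5>1, skip
j=10: 1≤1, i=0, swap(0,10) ⇒ 1 7 6 2 7 5 6 2 5 5 5 1
swap(1,11) ⇒ 1 1 6 2 7 5 6 2 5 5 5 7; return 1
p = 1; k-1 = 8 > 1 ⇒ right

1; right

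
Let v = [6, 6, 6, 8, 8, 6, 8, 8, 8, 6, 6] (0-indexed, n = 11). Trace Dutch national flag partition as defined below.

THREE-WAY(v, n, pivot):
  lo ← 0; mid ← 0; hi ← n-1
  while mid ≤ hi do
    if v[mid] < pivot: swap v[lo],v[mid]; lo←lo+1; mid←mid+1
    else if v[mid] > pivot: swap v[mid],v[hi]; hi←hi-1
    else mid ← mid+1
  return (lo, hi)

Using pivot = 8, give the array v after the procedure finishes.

[6, 6, 6, 6, 6, 6, 8, 8, 8, 8, 8]

lo=0 mid=0 hi=10
6<8: swap(0,0), lo=1 mid=1 ⇒ [6, 6, 6, 8, 8, 6, 8, 8, 8, 6, 6]
6<8: swap(1,1), lo=2 mid=2 ⇒ [6, 6, 6, 8, 8, 6, 8, 8, 8, 6, 6]
6<8: swap(2,2), lo=3 mid=3 ⇒ [6, 6, 6, 8, 8, 6, 8, 8, 8, 6, 6]
8=8: mid=4
8=8: mid=5
6<8: swap(3,5), lo=4 mid=6 ⇒ [6, 6, 6, 6, 8, 8, 8, 8, 8, 6, 6]
8=8: mid=7
8=8: mid=8
8=8: mid=9
6<8: swap(4,9), lo=5 mid=10 ⇒ [6, 6, 6, 6, 6, 8, 8, 8, 8, 8, 6]
6<8: swap(5,10), lo=6 mid=11 ⇒ [6, 6, 6, 6, 6, 6, 8, 8, 8, 8, 8]
done. lo=6 hi=10; v=[6, 6, 6, 6, 6, 6, 8, 8, 8, 8, 8]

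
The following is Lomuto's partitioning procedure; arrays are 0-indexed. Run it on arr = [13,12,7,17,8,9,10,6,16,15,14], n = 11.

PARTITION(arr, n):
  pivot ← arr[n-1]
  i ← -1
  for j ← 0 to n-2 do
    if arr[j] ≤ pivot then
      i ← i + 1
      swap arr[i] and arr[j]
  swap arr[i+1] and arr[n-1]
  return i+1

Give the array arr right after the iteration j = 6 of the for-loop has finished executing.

pivot = arr[10] = 14; i = -1
j=0: arr[0]=13 ≤ 14 → i=0, swap arr[0],arr[0] (no change) → [13,12,7,17,8,9,10,6,16,15,14]
j=1: arr[1]=12 ≤ 14 → i=1, swap arr[1],arr[1] (no change) → [13,12,7,17,8,9,10,6,16,15,14]
j=2: arr[2]=7 ≤ 14 → i=2, swap arr[2],arr[2] (no change) → [13,12,7,17,8,9,10,6,16,15,14]
j=3: arr[3]=17 > 14 → no swap
j=4: arr[4]=8 ≤ 14 → i=3, swap arr[3],arr[4] → [13,12,7,8,17,9,10,6,16,15,14]
j=5: arr[5]=9 ≤ 14 → i=4, swap arr[4],arr[5] → [13,12,7,8,9,17,10,6,16,15,14]
j=6: arr[6]=10 ≤ 14 → i=5, swap arr[5],arr[6] → [13,12,7,8,9,10,17,6,16,15,14]
(after j=6) arr = [13,12,7,8,9,10,17,6,16,15,14]

[13,12,7,8,9,10,17,6,16,15,14]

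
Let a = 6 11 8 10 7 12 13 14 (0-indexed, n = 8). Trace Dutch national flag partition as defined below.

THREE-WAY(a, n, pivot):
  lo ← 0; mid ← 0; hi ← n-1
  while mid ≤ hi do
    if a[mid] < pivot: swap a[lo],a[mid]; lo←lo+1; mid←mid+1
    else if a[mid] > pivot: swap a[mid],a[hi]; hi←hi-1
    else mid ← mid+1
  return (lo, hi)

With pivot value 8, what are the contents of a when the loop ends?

6 7 8 10 12 13 14 11

pivot = 8; lo=0, mid=0, hi=7
a[mid]=6<8: swap a[0],a[0]; lo=1,mid=1 → 6 11 8 10 7 12 13 14
a[mid]=11>8: swap a[1],a[7]; hi=6 → 6 14 8 10 7 12 13 11
a[mid]=14>8: swap a[1],a[6]; hi=5 → 6 13 8 10 7 12 14 11
a[mid]=13>8: swap a[1],a[5]; hi=4 → 6 12 8 10 7 13 14 11
a[mid]=12>8: swap a[1],a[4]; hi=3 → 6 7 8 10 12 13 14 11
a[mid]=7<8: swap a[1],a[1]; lo=2,mid=2 → 6 7 8 10 12 13 14 11
a[mid]=8=8: mid=3
a[mid]=10>8: swap a[3],a[3]; hi=2 → 6 7 8 10 12 13 14 11
end: lo=2, hi=2; a = 6 7 8 10 12 13 14 11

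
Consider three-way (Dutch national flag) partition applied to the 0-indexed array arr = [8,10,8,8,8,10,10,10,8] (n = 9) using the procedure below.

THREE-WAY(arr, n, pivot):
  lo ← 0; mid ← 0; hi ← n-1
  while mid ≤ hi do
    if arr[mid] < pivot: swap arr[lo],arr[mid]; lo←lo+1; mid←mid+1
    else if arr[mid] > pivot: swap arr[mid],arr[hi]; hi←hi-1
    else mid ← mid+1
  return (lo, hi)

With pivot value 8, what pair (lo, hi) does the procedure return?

(0, 4)

pivot = 8; lo=0, mid=0, hi=8
arr[mid]=8=8: mid=1
arr[mid]=10>8: swap arr[1],arr[8]; hi=7 → [8,8,8,8,8,10,10,10,10]
arr[mid]=8=8: mid=2
arr[mid]=8=8: mid=3
arr[mid]=8=8: mid=4
arr[mid]=8=8: mid=5
arr[mid]=10>8: swap arr[5],arr[7]; hi=6 → [8,8,8,8,8,10,10,10,10]
arr[mid]=10>8: swap arr[5],arr[6]; hi=5 → [8,8,8,8,8,10,10,10,10]
arr[mid]=10>8: swap arr[5],arr[5]; hi=4 → [8,8,8,8,8,10,10,10,10]
end: lo=0, hi=4; arr = [8,8,8,8,8,10,10,10,10]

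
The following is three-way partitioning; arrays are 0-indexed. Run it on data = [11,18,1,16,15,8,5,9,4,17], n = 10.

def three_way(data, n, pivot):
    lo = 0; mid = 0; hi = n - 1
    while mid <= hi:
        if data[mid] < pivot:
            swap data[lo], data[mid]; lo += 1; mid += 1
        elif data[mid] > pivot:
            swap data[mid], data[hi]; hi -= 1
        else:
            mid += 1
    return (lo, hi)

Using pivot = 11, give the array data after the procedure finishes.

[4,1,9,5,8,11,15,16,17,18]

pivot = 11; lo=0, mid=0, hi=9
data[mid]=11=11: mid=1
data[mid]=18>11: swap data[1],data[9]; hi=8 → [11,17,1,16,15,8,5,9,4,18]
data[mid]=17>11: swap data[1],data[8]; hi=7 → [11,4,1,16,15,8,5,9,17,18]
data[mid]=4<11: swap data[0],data[1]; lo=1,mid=2 → [4,11,1,16,15,8,5,9,17,18]
data[mid]=1<11: swap data[1],data[2]; lo=2,mid=3 → [4,1,11,16,15,8,5,9,17,18]
data[mid]=16>11: swap data[3],data[7]; hi=6 → [4,1,11,9,15,8,5,16,17,18]
data[mid]=9<11: swap data[2],data[3]; lo=3,mid=4 → [4,1,9,11,15,8,5,16,17,18]
data[mid]=15>11: swap data[4],data[6]; hi=5 → [4,1,9,11,5,8,15,16,17,18]
data[mid]=5<11: swap data[3],data[4]; lo=4,mid=5 → [4,1,9,5,11,8,15,16,17,18]
data[mid]=8<11: swap data[4],data[5]; lo=5,mid=6 → [4,1,9,5,8,11,15,16,17,18]
end: lo=5, hi=5; data = [4,1,9,5,8,11,15,16,17,18]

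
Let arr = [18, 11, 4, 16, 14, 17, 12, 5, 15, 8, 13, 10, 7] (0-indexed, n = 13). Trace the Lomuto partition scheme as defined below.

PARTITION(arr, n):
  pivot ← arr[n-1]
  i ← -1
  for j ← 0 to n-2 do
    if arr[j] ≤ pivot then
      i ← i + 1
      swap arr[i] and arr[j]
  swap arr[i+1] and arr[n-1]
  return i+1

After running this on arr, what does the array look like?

pivot=7, i=-1
j=0: 18>7, skip
j=1: 11>7, skip
j=2: 4≤7, i=0, swap(0,2) ⇒ [4, 11, 18, 16, 14, 17, 12, 5, 15, 8, 13, 10, 7]
j=3: 16>7, skip
j=4: 14>7, skip
j=5: 17>7, skip
j=6: 12>7, skip
j=7: 5≤7, i=1, swap(1,7) ⇒ [4, 5, 18, 16, 14, 17, 12, 11, 15, 8, 13, 10, 7]
j=8: 15>7, skip
j=9: 8>7, skip
j=10: 13>7, skip
j=11: 10>7, skip
swap(2,12) ⇒ [4, 5, 7, 16, 14, 17, 12, 11, 15, 8, 13, 10, 18]; return 2

[4, 5, 7, 16, 14, 17, 12, 11, 15, 8, 13, 10, 18]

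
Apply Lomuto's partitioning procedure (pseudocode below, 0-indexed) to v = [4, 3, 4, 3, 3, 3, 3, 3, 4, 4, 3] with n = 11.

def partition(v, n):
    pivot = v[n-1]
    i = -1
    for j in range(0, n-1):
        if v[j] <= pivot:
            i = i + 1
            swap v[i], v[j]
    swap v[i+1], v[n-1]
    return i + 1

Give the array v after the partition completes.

[3, 3, 3, 3, 3, 3, 3, 4, 4, 4, 4]

pivot = v[10] = 3; i = -1
j=0: v[0]=4 > 3 → no swap
j=1: v[1]=3 ≤ 3 → i=0, swap v[0],v[1] → [3, 4, 4, 3, 3, 3, 3, 3, 4, 4, 3]
j=2: v[2]=4 > 3 → no swap
j=3: v[3]=3 ≤ 3 → i=1, swap v[1],v[3] → [3, 3, 4, 4, 3, 3, 3, 3, 4, 4, 3]
j=4: v[4]=3 ≤ 3 → i=2, swap v[2],v[4] → [3, 3, 3, 4, 4, 3, 3, 3, 4, 4, 3]
j=5: v[5]=3 ≤ 3 → i=3, swap v[3],v[5] → [3, 3, 3, 3, 4, 4, 3, 3, 4, 4, 3]
j=6: v[6]=3 ≤ 3 → i=4, swap v[4],v[6] → [3, 3, 3, 3, 3, 4, 4, 3, 4, 4, 3]
j=7: v[7]=3 ≤ 3 → i=5, swap v[5],v[7] → [3, 3, 3, 3, 3, 3, 4, 4, 4, 4, 3]
j=8: v[8]=4 > 3 → no swap
j=9: v[9]=4 > 3 → no swap
final swap v[6],v[10] → [3, 3, 3, 3, 3, 3, 3, 4, 4, 4, 4]; return 6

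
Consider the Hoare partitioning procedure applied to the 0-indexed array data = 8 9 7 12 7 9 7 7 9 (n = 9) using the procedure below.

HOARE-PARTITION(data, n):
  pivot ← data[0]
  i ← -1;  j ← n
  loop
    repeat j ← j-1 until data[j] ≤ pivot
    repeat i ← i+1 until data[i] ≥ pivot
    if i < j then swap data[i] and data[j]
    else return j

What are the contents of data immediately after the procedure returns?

pivot = data[0] = 8; i = -1, j = 9
j→7 (data[7]=7≤8), i→0 (data[0]=8≥8); i<j, swap → 7 9 7 12 7 9 7 8 9
j→6 (data[6]=7≤8), i→1 (data[1]=9≥8); i<j, swap → 7 7 7 12 7 9 9 8 9
j→4 (data[4]=7≤8), i→3 (data[3]=12≥8); i<j, swap → 7 7 7 7 12 9 9 8 9
j→3, i→4; i≥j, return j=3. data = 7 7 7 7 12 9 9 8 9

7 7 7 7 12 9 9 8 9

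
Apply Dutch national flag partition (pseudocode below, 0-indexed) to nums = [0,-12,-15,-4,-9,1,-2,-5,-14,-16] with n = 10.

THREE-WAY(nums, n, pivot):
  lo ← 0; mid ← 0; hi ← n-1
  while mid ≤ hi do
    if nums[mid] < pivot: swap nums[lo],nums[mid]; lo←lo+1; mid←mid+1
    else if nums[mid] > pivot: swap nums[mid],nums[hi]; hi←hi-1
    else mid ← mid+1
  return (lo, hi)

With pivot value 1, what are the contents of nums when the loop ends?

lo=0 mid=0 hi=9
0<1: swap(0,0), lo=1 mid=1 ⇒ [0,-12,-15,-4,-9,1,-2,-5,-14,-16]
-12<1: swap(1,1), lo=2 mid=2 ⇒ [0,-12,-15,-4,-9,1,-2,-5,-14,-16]
-15<1: swap(2,2), lo=3 mid=3 ⇒ [0,-12,-15,-4,-9,1,-2,-5,-14,-16]
-4<1: swap(3,3), lo=4 mid=4 ⇒ [0,-12,-15,-4,-9,1,-2,-5,-14,-16]
-9<1: swap(4,4), lo=5 mid=5 ⇒ [0,-12,-15,-4,-9,1,-2,-5,-14,-16]
1=1: mid=6
-2<1: swap(5,6), lo=6 mid=7 ⇒ [0,-12,-15,-4,-9,-2,1,-5,-14,-16]
-5<1: swap(6,7), lo=7 mid=8 ⇒ [0,-12,-15,-4,-9,-2,-5,1,-14,-16]
-14<1: swap(7,8), lo=8 mid=9 ⇒ [0,-12,-15,-4,-9,-2,-5,-14,1,-16]
-16<1: swap(8,9), lo=9 mid=10 ⇒ [0,-12,-15,-4,-9,-2,-5,-14,-16,1]
done. lo=9 hi=9; nums=[0,-12,-15,-4,-9,-2,-5,-14,-16,1]

[0,-12,-15,-4,-9,-2,-5,-14,-16,1]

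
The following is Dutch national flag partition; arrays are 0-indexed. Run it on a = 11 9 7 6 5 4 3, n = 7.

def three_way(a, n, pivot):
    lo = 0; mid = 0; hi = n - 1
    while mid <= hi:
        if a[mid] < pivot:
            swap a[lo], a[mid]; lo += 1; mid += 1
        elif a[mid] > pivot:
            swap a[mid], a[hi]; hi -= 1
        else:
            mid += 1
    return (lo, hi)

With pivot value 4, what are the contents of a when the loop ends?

pivot = 4; lo=0, mid=0, hi=6
a[mid]=11>4: swap a[0],a[6]; hi=5 → 3 9 7 6 5 4 11
a[mid]=3<4: swap a[0],a[0]; lo=1,mid=1 → 3 9 7 6 5 4 11
a[mid]=9>4: swap a[1],a[5]; hi=4 → 3 4 7 6 5 9 11
a[mid]=4=4: mid=2
a[mid]=7>4: swap a[2],a[4]; hi=3 → 3 4 5 6 7 9 11
a[mid]=5>4: swap a[2],a[3]; hi=2 → 3 4 6 5 7 9 11
a[mid]=6>4: swap a[2],a[2]; hi=1 → 3 4 6 5 7 9 11
end: lo=1, hi=1; a = 3 4 6 5 7 9 11

3 4 6 5 7 9 11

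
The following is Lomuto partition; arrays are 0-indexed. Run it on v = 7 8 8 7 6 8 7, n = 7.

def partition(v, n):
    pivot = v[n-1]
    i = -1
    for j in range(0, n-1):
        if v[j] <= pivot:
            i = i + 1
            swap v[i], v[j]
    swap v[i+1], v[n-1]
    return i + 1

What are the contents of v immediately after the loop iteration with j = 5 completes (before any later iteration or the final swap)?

pivot=7, i=-1
j=0: 7≤7, i=0, swap(0,0) ⇒ 7 8 8 7 6 8 7
j=1: 8>7, skip
j=2: 8>7, skip
j=3: 7≤7, i=1, swap(1,3) ⇒ 7 7 8 8 6 8 7
j=4: 6≤7, i=2, swap(2,4) ⇒ 7 7 6 8 8 8 7
j=5: 8>7, skip
(after j=5) v = 7 7 6 8 8 8 7

7 7 6 8 8 8 7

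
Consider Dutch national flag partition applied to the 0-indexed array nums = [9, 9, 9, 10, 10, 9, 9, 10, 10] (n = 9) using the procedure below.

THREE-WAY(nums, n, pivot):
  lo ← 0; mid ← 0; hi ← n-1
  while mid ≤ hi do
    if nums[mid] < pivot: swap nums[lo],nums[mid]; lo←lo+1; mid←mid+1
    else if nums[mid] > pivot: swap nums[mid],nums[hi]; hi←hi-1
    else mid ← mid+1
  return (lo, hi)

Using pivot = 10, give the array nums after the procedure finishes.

[9, 9, 9, 9, 9, 10, 10, 10, 10]

pivot = 10; lo=0, mid=0, hi=8
nums[mid]=9<10: swap nums[0],nums[0]; lo=1,mid=1 → [9, 9, 9, 10, 10, 9, 9, 10, 10]
nums[mid]=9<10: swap nums[1],nums[1]; lo=2,mid=2 → [9, 9, 9, 10, 10, 9, 9, 10, 10]
nums[mid]=9<10: swap nums[2],nums[2]; lo=3,mid=3 → [9, 9, 9, 10, 10, 9, 9, 10, 10]
nums[mid]=10=10: mid=4
nums[mid]=10=10: mid=5
nums[mid]=9<10: swap nums[3],nums[5]; lo=4,mid=6 → [9, 9, 9, 9, 10, 10, 9, 10, 10]
nums[mid]=9<10: swap nums[4],nums[6]; lo=5,mid=7 → [9, 9, 9, 9, 9, 10, 10, 10, 10]
nums[mid]=10=10: mid=8
nums[mid]=10=10: mid=9
end: lo=5, hi=8; nums = [9, 9, 9, 9, 9, 10, 10, 10, 10]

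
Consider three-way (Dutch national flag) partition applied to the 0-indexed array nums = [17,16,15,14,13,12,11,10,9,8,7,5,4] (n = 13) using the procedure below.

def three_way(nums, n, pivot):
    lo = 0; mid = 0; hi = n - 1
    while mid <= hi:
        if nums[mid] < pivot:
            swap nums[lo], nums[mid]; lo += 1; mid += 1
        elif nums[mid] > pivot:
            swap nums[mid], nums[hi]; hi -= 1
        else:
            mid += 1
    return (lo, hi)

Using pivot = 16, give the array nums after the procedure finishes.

lo=0 mid=0 hi=12
17>16: swap(0,12), hi=11 ⇒ [4,16,15,14,13,12,11,10,9,8,7,5,17]
4<16: swap(0,0), lo=1 mid=1 ⇒ [4,16,15,14,13,12,11,10,9,8,7,5,17]
16=16: mid=2
15<16: swap(1,2), lo=2 mid=3 ⇒ [4,15,16,14,13,12,11,10,9,8,7,5,17]
14<16: swap(2,3), lo=3 mid=4 ⇒ [4,15,14,16,13,12,11,10,9,8,7,5,17]
13<16: swap(3,4), lo=4 mid=5 ⇒ [4,15,14,13,16,12,11,10,9,8,7,5,17]
12<16: swap(4,5), lo=5 mid=6 ⇒ [4,15,14,13,12,16,11,10,9,8,7,5,17]
11<16: swap(5,6), lo=6 mid=7 ⇒ [4,15,14,13,12,11,16,10,9,8,7,5,17]
10<16: swap(6,7), lo=7 mid=8 ⇒ [4,15,14,13,12,11,10,16,9,8,7,5,17]
9<16: swap(7,8), lo=8 mid=9 ⇒ [4,15,14,13,12,11,10,9,16,8,7,5,17]
8<16: swap(8,9), lo=9 mid=10 ⇒ [4,15,14,13,12,11,10,9,8,16,7,5,17]
7<16: swap(9,10), lo=10 mid=11 ⇒ [4,15,14,13,12,11,10,9,8,7,16,5,17]
5<16: swap(10,11), lo=11 mid=12 ⇒ [4,15,14,13,12,11,10,9,8,7,5,16,17]
done. lo=11 hi=11; nums=[4,15,14,13,12,11,10,9,8,7,5,16,17]

[4,15,14,13,12,11,10,9,8,7,5,16,17]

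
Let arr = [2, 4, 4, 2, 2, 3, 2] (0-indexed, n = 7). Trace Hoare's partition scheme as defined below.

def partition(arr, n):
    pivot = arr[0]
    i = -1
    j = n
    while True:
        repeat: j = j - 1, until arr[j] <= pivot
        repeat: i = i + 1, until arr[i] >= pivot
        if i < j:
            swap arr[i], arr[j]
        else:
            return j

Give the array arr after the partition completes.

pivot = arr[0] = 2; i = -1, j = 7
j→6 (arr[6]=2≤2), i→0 (arr[0]=2≥2); i<j, swap → [2, 4, 4, 2, 2, 3, 2]
j→4 (arr[4]=2≤2), i→1 (arr[1]=4≥2); i<j, swap → [2, 2, 4, 2, 4, 3, 2]
j→3 (arr[3]=2≤2), i→2 (arr[2]=4≥2); i<j, swap → [2, 2, 2, 4, 4, 3, 2]
j→2, i→3; i≥j, return j=2. arr = [2, 2, 2, 4, 4, 3, 2]

[2, 2, 2, 4, 4, 3, 2]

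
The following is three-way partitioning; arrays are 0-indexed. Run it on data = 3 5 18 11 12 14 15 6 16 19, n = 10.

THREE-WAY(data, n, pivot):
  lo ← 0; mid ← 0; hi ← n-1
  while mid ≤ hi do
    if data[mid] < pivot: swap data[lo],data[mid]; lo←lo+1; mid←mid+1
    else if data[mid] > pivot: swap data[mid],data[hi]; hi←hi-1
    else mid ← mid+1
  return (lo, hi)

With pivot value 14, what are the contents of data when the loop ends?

3 5 6 11 12 14 15 16 19 18

pivot = 14; lo=0, mid=0, hi=9
data[mid]=3<14: swap data[0],data[0]; lo=1,mid=1 → 3 5 18 11 12 14 15 6 16 19
data[mid]=5<14: swap data[1],data[1]; lo=2,mid=2 → 3 5 18 11 12 14 15 6 16 19
data[mid]=18>14: swap data[2],data[9]; hi=8 → 3 5 19 11 12 14 15 6 16 18
data[mid]=19>14: swap data[2],data[8]; hi=7 → 3 5 16 11 12 14 15 6 19 18
data[mid]=16>14: swap data[2],data[7]; hi=6 → 3 5 6 11 12 14 15 16 19 18
data[mid]=6<14: swap data[2],data[2]; lo=3,mid=3 → 3 5 6 11 12 14 15 16 19 18
data[mid]=11<14: swap data[3],data[3]; lo=4,mid=4 → 3 5 6 11 12 14 15 16 19 18
data[mid]=12<14: swap data[4],data[4]; lo=5,mid=5 → 3 5 6 11 12 14 15 16 19 18
data[mid]=14=14: mid=6
data[mid]=15>14: swap data[6],data[6]; hi=5 → 3 5 6 11 12 14 15 16 19 18
end: lo=5, hi=5; data = 3 5 6 11 12 14 15 16 19 18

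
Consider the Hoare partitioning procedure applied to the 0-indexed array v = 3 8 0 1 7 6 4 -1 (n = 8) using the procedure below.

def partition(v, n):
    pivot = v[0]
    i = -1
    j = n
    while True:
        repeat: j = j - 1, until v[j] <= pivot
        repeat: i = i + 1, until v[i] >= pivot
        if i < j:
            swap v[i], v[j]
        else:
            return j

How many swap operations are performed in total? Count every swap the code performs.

pivot=3
j stops at 7 (-1), i stops at 0 (3); swap ⇒ -1 8 0 1 7 6 4 3
j stops at 3 (1), i stops at 1 (8); swap ⇒ -1 1 0 8 7 6 4 3
j stops at 2, i stops at 3; i≥j ⇒ return 2. v=-1 1 0 8 7 6 4 3

2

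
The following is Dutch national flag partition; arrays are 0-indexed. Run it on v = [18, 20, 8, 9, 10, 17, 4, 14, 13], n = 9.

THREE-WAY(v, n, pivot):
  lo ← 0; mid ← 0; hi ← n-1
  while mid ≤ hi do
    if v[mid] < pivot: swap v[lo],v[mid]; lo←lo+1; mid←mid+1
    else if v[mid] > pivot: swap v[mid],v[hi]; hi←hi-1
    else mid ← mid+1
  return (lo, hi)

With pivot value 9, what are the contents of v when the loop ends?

pivot = 9; lo=0, mid=0, hi=8
v[mid]=18>9: swap v[0],v[8]; hi=7 → [13, 20, 8, 9, 10, 17, 4, 14, 18]
v[mid]=13>9: swap v[0],v[7]; hi=6 → [14, 20, 8, 9, 10, 17, 4, 13, 18]
v[mid]=14>9: swap v[0],v[6]; hi=5 → [4, 20, 8, 9, 10, 17, 14, 13, 18]
v[mid]=4<9: swap v[0],v[0]; lo=1,mid=1 → [4, 20, 8, 9, 10, 17, 14, 13, 18]
v[mid]=20>9: swap v[1],v[5]; hi=4 → [4, 17, 8, 9, 10, 20, 14, 13, 18]
v[mid]=17>9: swap v[1],v[4]; hi=3 → [4, 10, 8, 9, 17, 20, 14, 13, 18]
v[mid]=10>9: swap v[1],v[3]; hi=2 → [4, 9, 8, 10, 17, 20, 14, 13, 18]
v[mid]=9=9: mid=2
v[mid]=8<9: swap v[1],v[2]; lo=2,mid=3 → [4, 8, 9, 10, 17, 20, 14, 13, 18]
end: lo=2, hi=2; v = [4, 8, 9, 10, 17, 20, 14, 13, 18]

[4, 8, 9, 10, 17, 20, 14, 13, 18]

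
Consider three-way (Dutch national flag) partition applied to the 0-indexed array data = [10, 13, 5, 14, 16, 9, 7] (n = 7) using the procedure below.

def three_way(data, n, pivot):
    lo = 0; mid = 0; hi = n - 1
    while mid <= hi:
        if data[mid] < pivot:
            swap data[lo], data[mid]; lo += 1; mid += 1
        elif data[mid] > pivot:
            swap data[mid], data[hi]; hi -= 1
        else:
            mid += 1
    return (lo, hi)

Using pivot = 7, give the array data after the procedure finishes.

pivot = 7; lo=0, mid=0, hi=6
data[mid]=10>7: swap data[0],data[6]; hi=5 → [7, 13, 5, 14, 16, 9, 10]
data[mid]=7=7: mid=1
data[mid]=13>7: swap data[1],data[5]; hi=4 → [7, 9, 5, 14, 16, 13, 10]
data[mid]=9>7: swap data[1],data[4]; hi=3 → [7, 16, 5, 14, 9, 13, 10]
data[mid]=16>7: swap data[1],data[3]; hi=2 → [7, 14, 5, 16, 9, 13, 10]
data[mid]=14>7: swap data[1],data[2]; hi=1 → [7, 5, 14, 16, 9, 13, 10]
data[mid]=5<7: swap data[0],data[1]; lo=1,mid=2 → [5, 7, 14, 16, 9, 13, 10]
end: lo=1, hi=1; data = [5, 7, 14, 16, 9, 13, 10]

[5, 7, 14, 16, 9, 13, 10]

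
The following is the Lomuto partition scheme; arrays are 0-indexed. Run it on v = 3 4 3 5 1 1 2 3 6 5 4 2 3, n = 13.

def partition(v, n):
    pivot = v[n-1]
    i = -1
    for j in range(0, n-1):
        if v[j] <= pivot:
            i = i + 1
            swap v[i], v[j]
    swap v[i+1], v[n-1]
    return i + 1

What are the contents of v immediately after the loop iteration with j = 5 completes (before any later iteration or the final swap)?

3 3 1 1 4 5 2 3 6 5 4 2 3

pivot=3, i=-1
j=0: 3≤3, i=0, swap(0,0) ⇒ 3 4 3 5 1 1 2 3 6 5 4 2 3
j=1: 4>3, skip
j=2: 3≤3, i=1, swap(1,2) ⇒ 3 3 4 5 1 1 2 3 6 5 4 2 3
j=3: 5>3, skip
j=4: 1≤3, i=2, swap(2,4) ⇒ 3 3 1 5 4 1 2 3 6 5 4 2 3
j=5: 1≤3, i=3, swap(3,5) ⇒ 3 3 1 1 4 5 2 3 6 5 4 2 3
(after j=5) v = 3 3 1 1 4 5 2 3 6 5 4 2 3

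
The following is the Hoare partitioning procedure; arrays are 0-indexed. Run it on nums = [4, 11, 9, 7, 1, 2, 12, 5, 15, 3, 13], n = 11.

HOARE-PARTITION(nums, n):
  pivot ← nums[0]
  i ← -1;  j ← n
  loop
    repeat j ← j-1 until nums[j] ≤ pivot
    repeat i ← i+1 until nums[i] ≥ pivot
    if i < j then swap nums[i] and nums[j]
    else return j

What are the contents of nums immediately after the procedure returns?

pivot = nums[0] = 4; i = -1, j = 11
j→9 (nums[9]=3≤4), i→0 (nums[0]=4≥4); i<j, swap → [3, 11, 9, 7, 1, 2, 12, 5, 15, 4, 13]
j→5 (nums[5]=2≤4), i→1 (nums[1]=11≥4); i<j, swap → [3, 2, 9, 7, 1, 11, 12, 5, 15, 4, 13]
j→4 (nums[4]=1≤4), i→2 (nums[2]=9≥4); i<j, swap → [3, 2, 1, 7, 9, 11, 12, 5, 15, 4, 13]
j→2, i→3; i≥j, return j=2. nums = [3, 2, 1, 7, 9, 11, 12, 5, 15, 4, 13]

[3, 2, 1, 7, 9, 11, 12, 5, 15, 4, 13]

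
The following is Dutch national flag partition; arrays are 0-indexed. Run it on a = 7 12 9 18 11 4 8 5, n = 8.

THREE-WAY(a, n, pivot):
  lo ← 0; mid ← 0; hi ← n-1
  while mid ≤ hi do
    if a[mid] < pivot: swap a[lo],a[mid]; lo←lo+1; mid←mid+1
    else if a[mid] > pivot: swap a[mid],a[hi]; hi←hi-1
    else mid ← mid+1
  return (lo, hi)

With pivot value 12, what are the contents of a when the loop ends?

7 9 5 11 4 8 12 18

pivot = 12; lo=0, mid=0, hi=7
a[mid]=7<12: swap a[0],a[0]; lo=1,mid=1 → 7 12 9 18 11 4 8 5
a[mid]=12=12: mid=2
a[mid]=9<12: swap a[1],a[2]; lo=2,mid=3 → 7 9 12 18 11 4 8 5
a[mid]=18>12: swap a[3],a[7]; hi=6 → 7 9 12 5 11 4 8 18
a[mid]=5<12: swap a[2],a[3]; lo=3,mid=4 → 7 9 5 12 11 4 8 18
a[mid]=11<12: swap a[3],a[4]; lo=4,mid=5 → 7 9 5 11 12 4 8 18
a[mid]=4<12: swap a[4],a[5]; lo=5,mid=6 → 7 9 5 11 4 12 8 18
a[mid]=8<12: swap a[5],a[6]; lo=6,mid=7 → 7 9 5 11 4 8 12 18
end: lo=6, hi=6; a = 7 9 5 11 4 8 12 18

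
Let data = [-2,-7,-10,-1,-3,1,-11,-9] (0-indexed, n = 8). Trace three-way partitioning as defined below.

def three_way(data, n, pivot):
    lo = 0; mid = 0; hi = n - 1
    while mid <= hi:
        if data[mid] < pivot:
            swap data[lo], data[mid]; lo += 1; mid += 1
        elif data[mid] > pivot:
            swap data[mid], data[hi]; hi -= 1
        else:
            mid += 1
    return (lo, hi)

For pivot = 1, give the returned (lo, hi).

(7, 7)

pivot = 1; lo=0, mid=0, hi=7
data[mid]=-2<1: swap data[0],data[0]; lo=1,mid=1 → [-2,-7,-10,-1,-3,1,-11,-9]
data[mid]=-7<1: swap data[1],data[1]; lo=2,mid=2 → [-2,-7,-10,-1,-3,1,-11,-9]
data[mid]=-10<1: swap data[2],data[2]; lo=3,mid=3 → [-2,-7,-10,-1,-3,1,-11,-9]
data[mid]=-1<1: swap data[3],data[3]; lo=4,mid=4 → [-2,-7,-10,-1,-3,1,-11,-9]
data[mid]=-3<1: swap data[4],data[4]; lo=5,mid=5 → [-2,-7,-10,-1,-3,1,-11,-9]
data[mid]=1=1: mid=6
data[mid]=-11<1: swap data[5],data[6]; lo=6,mid=7 → [-2,-7,-10,-1,-3,-11,1,-9]
data[mid]=-9<1: swap data[6],data[7]; lo=7,mid=8 → [-2,-7,-10,-1,-3,-11,-9,1]
end: lo=7, hi=7; data = [-2,-7,-10,-1,-3,-11,-9,1]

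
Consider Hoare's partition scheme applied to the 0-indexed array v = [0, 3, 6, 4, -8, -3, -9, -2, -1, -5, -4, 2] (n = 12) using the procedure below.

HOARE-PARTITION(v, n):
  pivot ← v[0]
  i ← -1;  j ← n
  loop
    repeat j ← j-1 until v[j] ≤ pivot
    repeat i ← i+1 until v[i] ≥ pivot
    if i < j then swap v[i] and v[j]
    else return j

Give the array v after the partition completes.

[-4, -5, -1, -2, -8, -3, -9, 4, 6, 3, 0, 2]

pivot = v[0] = 0; i = -1, j = 12
j→10 (v[10]=-4≤0), i→0 (v[0]=0≥0); i<j, swap → [-4, 3, 6, 4, -8, -3, -9, -2, -1, -5, 0, 2]
j→9 (v[9]=-5≤0), i→1 (v[1]=3≥0); i<j, swap → [-4, -5, 6, 4, -8, -3, -9, -2, -1, 3, 0, 2]
j→8 (v[8]=-1≤0), i→2 (v[2]=6≥0); i<j, swap → [-4, -5, -1, 4, -8, -3, -9, -2, 6, 3, 0, 2]
j→7 (v[7]=-2≤0), i→3 (v[3]=4≥0); i<j, swap → [-4, -5, -1, -2, -8, -3, -9, 4, 6, 3, 0, 2]
j→6, i→7; i≥j, return j=6. v = [-4, -5, -1, -2, -8, -3, -9, 4, 6, 3, 0, 2]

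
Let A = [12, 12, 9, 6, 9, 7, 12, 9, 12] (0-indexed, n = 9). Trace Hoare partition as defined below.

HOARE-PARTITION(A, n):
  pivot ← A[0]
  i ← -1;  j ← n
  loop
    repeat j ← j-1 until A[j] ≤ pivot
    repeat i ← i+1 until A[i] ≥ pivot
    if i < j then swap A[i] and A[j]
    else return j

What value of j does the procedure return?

6

pivot=12
j stops at 8 (12), i stops at 0 (12); swap ⇒ [12, 12, 9, 6, 9, 7, 12, 9, 12]
j stops at 7 (9), i stops at 1 (12); swap ⇒ [12, 9, 9, 6, 9, 7, 12, 12, 12]
j stops at 6, i stops at 6; i≥j ⇒ return 6. A=[12, 9, 9, 6, 9, 7, 12, 12, 12]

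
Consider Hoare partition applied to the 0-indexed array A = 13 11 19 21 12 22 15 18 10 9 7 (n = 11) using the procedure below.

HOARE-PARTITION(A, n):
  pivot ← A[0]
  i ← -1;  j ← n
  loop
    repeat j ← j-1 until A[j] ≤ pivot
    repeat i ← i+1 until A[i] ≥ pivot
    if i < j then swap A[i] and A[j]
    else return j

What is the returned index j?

4

pivot = A[0] = 13; i = -1, j = 11
j→10 (A[10]=7≤13), i→0 (A[0]=13≥13); i<j, swap → 7 11 19 21 12 22 15 18 10 9 13
j→9 (A[9]=9≤13), i→2 (A[2]=19≥13); i<j, swap → 7 11 9 21 12 22 15 18 10 19 13
j→8 (A[8]=10≤13), i→3 (A[3]=21≥13); i<j, swap → 7 11 9 10 12 22 15 18 21 19 13
j→4, i→5; i≥j, return j=4. A = 7 11 9 10 12 22 15 18 21 19 13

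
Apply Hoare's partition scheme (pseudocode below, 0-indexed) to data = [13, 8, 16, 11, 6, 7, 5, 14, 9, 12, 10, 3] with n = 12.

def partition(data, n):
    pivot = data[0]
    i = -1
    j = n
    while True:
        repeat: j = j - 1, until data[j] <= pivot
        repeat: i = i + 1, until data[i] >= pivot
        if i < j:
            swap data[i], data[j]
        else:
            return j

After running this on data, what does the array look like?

pivot = data[0] = 13; i = -1, j = 12
j→11 (data[11]=3≤13), i→0 (data[0]=13≥13); i<j, swap → [3, 8, 16, 11, 6, 7, 5, 14, 9, 12, 10, 13]
j→10 (data[10]=10≤13), i→2 (data[2]=16≥13); i<j, swap → [3, 8, 10, 11, 6, 7, 5, 14, 9, 12, 16, 13]
j→9 (data[9]=12≤13), i→7 (data[7]=14≥13); i<j, swap → [3, 8, 10, 11, 6, 7, 5, 12, 9, 14, 16, 13]
j→8, i→9; i≥j, return j=8. data = [3, 8, 10, 11, 6, 7, 5, 12, 9, 14, 16, 13]

[3, 8, 10, 11, 6, 7, 5, 12, 9, 14, 16, 13]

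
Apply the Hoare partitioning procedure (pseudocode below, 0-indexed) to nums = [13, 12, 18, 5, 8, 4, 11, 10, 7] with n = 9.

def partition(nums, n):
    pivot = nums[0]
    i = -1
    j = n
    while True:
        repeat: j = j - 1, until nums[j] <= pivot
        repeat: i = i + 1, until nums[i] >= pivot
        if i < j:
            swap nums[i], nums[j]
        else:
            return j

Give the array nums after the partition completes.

pivot = nums[0] = 13; i = -1, j = 9
j→8 (nums[8]=7≤13), i→0 (nums[0]=13≥13); i<j, swap → [7, 12, 18, 5, 8, 4, 11, 10, 13]
j→7 (nums[7]=10≤13), i→2 (nums[2]=18≥13); i<j, swap → [7, 12, 10, 5, 8, 4, 11, 18, 13]
j→6, i→7; i≥j, return j=6. nums = [7, 12, 10, 5, 8, 4, 11, 18, 13]

[7, 12, 10, 5, 8, 4, 11, 18, 13]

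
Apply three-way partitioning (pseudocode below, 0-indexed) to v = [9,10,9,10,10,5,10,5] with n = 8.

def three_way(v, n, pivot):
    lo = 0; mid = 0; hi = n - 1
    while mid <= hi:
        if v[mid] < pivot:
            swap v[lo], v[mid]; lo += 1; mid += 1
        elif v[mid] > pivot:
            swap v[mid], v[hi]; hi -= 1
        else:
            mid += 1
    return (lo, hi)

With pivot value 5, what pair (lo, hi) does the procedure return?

lo=0 mid=0 hi=7
9>5: swap(0,7), hi=6 ⇒ [5,10,9,10,10,5,10,9]
5=5: mid=1
10>5: swap(1,6), hi=5 ⇒ [5,10,9,10,10,5,10,9]
10>5: swap(1,5), hi=4 ⇒ [5,5,9,10,10,10,10,9]
5=5: mid=2
9>5: swap(2,4), hi=3 ⇒ [5,5,10,10,9,10,10,9]
10>5: swap(2,3), hi=2 ⇒ [5,5,10,10,9,10,10,9]
10>5: swap(2,2), hi=1 ⇒ [5,5,10,10,9,10,10,9]
done. lo=0 hi=1; v=[5,5,10,10,9,10,10,9]

(0, 1)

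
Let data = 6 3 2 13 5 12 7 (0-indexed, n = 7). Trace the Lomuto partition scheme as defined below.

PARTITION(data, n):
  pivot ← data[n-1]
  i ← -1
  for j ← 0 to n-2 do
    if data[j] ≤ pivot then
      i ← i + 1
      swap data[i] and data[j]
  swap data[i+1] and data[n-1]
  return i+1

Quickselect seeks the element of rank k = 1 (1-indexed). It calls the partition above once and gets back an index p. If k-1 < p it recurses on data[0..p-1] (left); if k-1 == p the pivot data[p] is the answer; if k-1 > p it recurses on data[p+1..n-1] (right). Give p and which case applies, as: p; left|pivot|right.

pivot = data[6] = 7; i = -1
j=0: data[0]=6 ≤ 7 → i=0, swap data[0],data[0] (no change) → 6 3 2 13 5 12 7
j=1: data[1]=3 ≤ 7 → i=1, swap data[1],data[1] (no change) → 6 3 2 13 5 12 7
j=2: data[2]=2 ≤ 7 → i=2, swap data[2],data[2] (no change) → 6 3 2 13 5 12 7
j=3: data[3]=13 > 7 → no swap
j=4: data[4]=5 ≤ 7 → i=3, swap data[3],data[4] → 6 3 2 5 13 12 7
j=5: data[5]=12 > 7 → no swap
final swap data[4],data[6] → 6 3 2 5 7 12 13; return 4
p = 4; k-1 = 0 < 4 ⇒ left

4; left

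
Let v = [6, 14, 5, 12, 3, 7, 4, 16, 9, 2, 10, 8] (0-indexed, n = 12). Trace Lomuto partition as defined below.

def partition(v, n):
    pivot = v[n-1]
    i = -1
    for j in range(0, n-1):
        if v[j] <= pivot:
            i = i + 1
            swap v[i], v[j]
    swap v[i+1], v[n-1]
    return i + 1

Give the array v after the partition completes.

pivot=8, i=-1
j=0: 6≤8, i=0, swap(0,0) ⇒ [6, 14, 5, 12, 3, 7, 4, 16, 9, 2, 10, 8]
j=1: 14>8, skip
j=2: 5≤8, i=1, swap(1,2) ⇒ [6, 5, 14, 12, 3, 7, 4, 16, 9, 2, 10, 8]
j=3: 12>8, skip
j=4: 3≤8, i=2, swap(2,4) ⇒ [6, 5, 3, 12, 14, 7, 4, 16, 9, 2, 10, 8]
j=5: 7≤8, i=3, swap(3,5) ⇒ [6, 5, 3, 7, 14, 12, 4, 16, 9, 2, 10, 8]
j=6: 4≤8, i=4, swap(4,6) ⇒ [6, 5, 3, 7, 4, 12, 14, 16, 9, 2, 10, 8]
j=7: 16>8, skip
j=8: 9>8, skip
j=9: 2≤8, i=5, swap(5,9) ⇒ [6, 5, 3, 7, 4, 2, 14, 16, 9, 12, 10, 8]
j=10: 10>8, skip
swap(6,11) ⇒ [6, 5, 3, 7, 4, 2, 8, 16, 9, 12, 10, 14]; return 6

[6, 5, 3, 7, 4, 2, 8, 16, 9, 12, 10, 14]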